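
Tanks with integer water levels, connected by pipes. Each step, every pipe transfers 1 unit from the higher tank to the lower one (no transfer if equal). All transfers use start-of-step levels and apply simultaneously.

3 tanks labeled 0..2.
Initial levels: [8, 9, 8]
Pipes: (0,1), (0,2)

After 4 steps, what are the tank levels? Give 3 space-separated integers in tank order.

Step 1: flows [1->0,0=2] -> levels [9 8 8]
Step 2: flows [0->1,0->2] -> levels [7 9 9]
Step 3: flows [1->0,2->0] -> levels [9 8 8]
  -> period-2 cycle: step 3 state = step 1 state
  -> state at step 4: (4-1) mod 2 = 1, same as step 2 -> [7 9 9]

Answer: 7 9 9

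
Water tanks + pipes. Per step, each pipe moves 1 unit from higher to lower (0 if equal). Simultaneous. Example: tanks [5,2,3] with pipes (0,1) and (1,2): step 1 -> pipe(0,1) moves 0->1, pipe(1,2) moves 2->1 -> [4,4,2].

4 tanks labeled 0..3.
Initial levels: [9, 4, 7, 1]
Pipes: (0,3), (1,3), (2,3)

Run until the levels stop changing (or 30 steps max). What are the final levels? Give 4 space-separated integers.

Step 1: flows [0->3,1->3,2->3] -> levels [8 3 6 4]
Step 2: flows [0->3,3->1,2->3] -> levels [7 4 5 5]
Step 3: flows [0->3,3->1,2=3] -> levels [6 5 5 5]
Step 4: flows [0->3,1=3,2=3] -> levels [5 5 5 6]
Step 5: flows [3->0,3->1,3->2] -> levels [6 6 6 3]
Step 6: flows [0->3,1->3,2->3] -> levels [5 5 5 6]
  -> period-2 cycle: step 6 state = step 4 state; never stabilizes
  -> state at step 30: (30-4) mod 2 = 0, same as step 4 -> [5 5 5 6]

Answer: 5 5 5 6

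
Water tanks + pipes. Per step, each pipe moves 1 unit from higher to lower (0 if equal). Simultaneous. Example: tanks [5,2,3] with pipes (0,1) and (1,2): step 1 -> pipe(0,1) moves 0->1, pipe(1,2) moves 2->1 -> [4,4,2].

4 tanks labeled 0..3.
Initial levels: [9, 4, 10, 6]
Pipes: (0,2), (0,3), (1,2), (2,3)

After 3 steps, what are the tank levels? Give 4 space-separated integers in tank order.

Answer: 9 7 6 7

Derivation:
Step 1: flows [2->0,0->3,2->1,2->3] -> levels [9 5 7 8]
Step 2: flows [0->2,0->3,2->1,3->2] -> levels [7 6 8 8]
Step 3: flows [2->0,3->0,2->1,2=3] -> levels [9 7 6 7]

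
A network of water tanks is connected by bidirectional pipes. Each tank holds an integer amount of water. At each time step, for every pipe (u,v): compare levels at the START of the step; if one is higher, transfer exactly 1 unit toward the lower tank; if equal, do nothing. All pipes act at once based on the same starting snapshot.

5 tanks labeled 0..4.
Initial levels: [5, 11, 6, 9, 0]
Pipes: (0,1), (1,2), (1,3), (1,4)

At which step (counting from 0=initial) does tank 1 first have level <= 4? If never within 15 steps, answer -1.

Step 1: flows [1->0,1->2,1->3,1->4] -> levels [6 7 7 10 1]
Step 2: flows [1->0,1=2,3->1,1->4] -> levels [7 6 7 9 2]
Step 3: flows [0->1,2->1,3->1,1->4] -> levels [6 8 6 8 3]
Step 4: flows [1->0,1->2,1=3,1->4] -> levels [7 5 7 8 4]
Step 5: flows [0->1,2->1,3->1,1->4] -> levels [6 7 6 7 5]
Step 6: flows [1->0,1->2,1=3,1->4] -> levels [7 4 7 7 6]
Tank 1 first reaches <=4 at step 6

Answer: 6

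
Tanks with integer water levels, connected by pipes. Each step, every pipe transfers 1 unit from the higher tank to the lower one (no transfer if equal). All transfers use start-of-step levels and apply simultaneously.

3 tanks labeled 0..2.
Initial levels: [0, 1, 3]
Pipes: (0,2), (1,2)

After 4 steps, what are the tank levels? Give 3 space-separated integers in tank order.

Step 1: flows [2->0,2->1] -> levels [1 2 1]
Step 2: flows [0=2,1->2] -> levels [1 1 2]
Step 3: flows [2->0,2->1] -> levels [2 2 0]
Step 4: flows [0->2,1->2] -> levels [1 1 2]

Answer: 1 1 2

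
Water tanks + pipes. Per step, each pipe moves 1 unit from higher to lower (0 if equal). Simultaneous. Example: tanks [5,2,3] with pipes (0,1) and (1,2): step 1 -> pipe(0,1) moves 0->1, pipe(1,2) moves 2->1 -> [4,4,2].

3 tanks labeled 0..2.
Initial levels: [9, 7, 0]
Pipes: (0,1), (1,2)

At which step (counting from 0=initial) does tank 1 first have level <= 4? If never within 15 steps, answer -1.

Answer: 7

Derivation:
Step 1: flows [0->1,1->2] -> levels [8 7 1]
Step 2: flows [0->1,1->2] -> levels [7 7 2]
Step 3: flows [0=1,1->2] -> levels [7 6 3]
Step 4: flows [0->1,1->2] -> levels [6 6 4]
Step 5: flows [0=1,1->2] -> levels [6 5 5]
Step 6: flows [0->1,1=2] -> levels [5 6 5]
Step 7: flows [1->0,1->2] -> levels [6 4 6]
Tank 1 first reaches <=4 at step 7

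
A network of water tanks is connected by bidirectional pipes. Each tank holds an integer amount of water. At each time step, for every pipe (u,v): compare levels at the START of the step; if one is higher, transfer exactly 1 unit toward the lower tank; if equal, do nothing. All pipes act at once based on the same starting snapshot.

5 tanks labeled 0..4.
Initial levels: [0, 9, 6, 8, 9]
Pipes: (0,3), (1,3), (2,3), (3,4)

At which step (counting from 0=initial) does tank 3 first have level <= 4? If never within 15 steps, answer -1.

Step 1: flows [3->0,1->3,3->2,4->3] -> levels [1 8 7 8 8]
Step 2: flows [3->0,1=3,3->2,3=4] -> levels [2 8 8 6 8]
Step 3: flows [3->0,1->3,2->3,4->3] -> levels [3 7 7 8 7]
Step 4: flows [3->0,3->1,3->2,3->4] -> levels [4 8 8 4 8]
Tank 3 first reaches <=4 at step 4

Answer: 4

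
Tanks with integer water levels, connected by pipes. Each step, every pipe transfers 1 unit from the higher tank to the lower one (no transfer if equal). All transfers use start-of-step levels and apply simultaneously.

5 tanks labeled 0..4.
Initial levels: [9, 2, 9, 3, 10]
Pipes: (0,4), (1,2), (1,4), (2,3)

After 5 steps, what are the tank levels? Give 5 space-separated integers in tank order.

Step 1: flows [4->0,2->1,4->1,2->3] -> levels [10 4 7 4 8]
Step 2: flows [0->4,2->1,4->1,2->3] -> levels [9 6 5 5 8]
Step 3: flows [0->4,1->2,4->1,2=3] -> levels [8 6 6 5 8]
Step 4: flows [0=4,1=2,4->1,2->3] -> levels [8 7 5 6 7]
Step 5: flows [0->4,1->2,1=4,3->2] -> levels [7 6 7 5 8]

Answer: 7 6 7 5 8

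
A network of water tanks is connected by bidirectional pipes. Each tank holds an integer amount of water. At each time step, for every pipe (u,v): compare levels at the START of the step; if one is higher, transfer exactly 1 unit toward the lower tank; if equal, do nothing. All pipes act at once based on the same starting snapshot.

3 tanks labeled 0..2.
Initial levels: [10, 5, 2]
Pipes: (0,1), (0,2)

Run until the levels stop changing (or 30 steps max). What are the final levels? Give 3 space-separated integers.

Step 1: flows [0->1,0->2] -> levels [8 6 3]
Step 2: flows [0->1,0->2] -> levels [6 7 4]
Step 3: flows [1->0,0->2] -> levels [6 6 5]
Step 4: flows [0=1,0->2] -> levels [5 6 6]
Step 5: flows [1->0,2->0] -> levels [7 5 5]
Step 6: flows [0->1,0->2] -> levels [5 6 6]
  -> period-2 cycle: step 6 state = step 4 state; never stabilizes
  -> state at step 30: (30-4) mod 2 = 0, same as step 4 -> [5 6 6]

Answer: 5 6 6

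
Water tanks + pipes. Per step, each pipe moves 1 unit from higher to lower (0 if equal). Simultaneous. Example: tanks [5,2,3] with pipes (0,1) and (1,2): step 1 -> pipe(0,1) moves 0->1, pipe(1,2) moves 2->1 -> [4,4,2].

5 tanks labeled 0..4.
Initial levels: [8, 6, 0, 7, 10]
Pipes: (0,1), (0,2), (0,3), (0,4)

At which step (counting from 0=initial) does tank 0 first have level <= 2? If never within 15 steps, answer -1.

Step 1: flows [0->1,0->2,0->3,4->0] -> levels [6 7 1 8 9]
Step 2: flows [1->0,0->2,3->0,4->0] -> levels [8 6 2 7 8]
Step 3: flows [0->1,0->2,0->3,0=4] -> levels [5 7 3 8 8]
Step 4: flows [1->0,0->2,3->0,4->0] -> levels [7 6 4 7 7]
Step 5: flows [0->1,0->2,0=3,0=4] -> levels [5 7 5 7 7]
Step 6: flows [1->0,0=2,3->0,4->0] -> levels [8 6 5 6 6]
Step 7: flows [0->1,0->2,0->3,0->4] -> levels [4 7 6 7 7]
Step 8: flows [1->0,2->0,3->0,4->0] -> levels [8 6 5 6 6]
  -> period-2 cycle (repeats step 6); tank 0 never drops to <=2
Tank 0 never reaches <=2 within 15 steps

Answer: -1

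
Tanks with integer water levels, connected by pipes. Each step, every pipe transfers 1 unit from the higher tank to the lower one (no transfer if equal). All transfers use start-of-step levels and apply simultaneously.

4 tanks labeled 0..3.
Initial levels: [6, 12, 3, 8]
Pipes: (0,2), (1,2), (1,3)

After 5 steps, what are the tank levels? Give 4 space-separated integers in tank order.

Answer: 7 7 7 8

Derivation:
Step 1: flows [0->2,1->2,1->3] -> levels [5 10 5 9]
Step 2: flows [0=2,1->2,1->3] -> levels [5 8 6 10]
Step 3: flows [2->0,1->2,3->1] -> levels [6 8 6 9]
Step 4: flows [0=2,1->2,3->1] -> levels [6 8 7 8]
Step 5: flows [2->0,1->2,1=3] -> levels [7 7 7 8]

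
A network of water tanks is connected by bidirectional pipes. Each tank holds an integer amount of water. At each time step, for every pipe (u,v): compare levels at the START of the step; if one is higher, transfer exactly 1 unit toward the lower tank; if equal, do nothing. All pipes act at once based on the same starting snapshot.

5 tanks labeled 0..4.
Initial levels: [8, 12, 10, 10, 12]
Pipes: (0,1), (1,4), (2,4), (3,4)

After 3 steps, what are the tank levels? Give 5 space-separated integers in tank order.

Answer: 9 11 11 11 10

Derivation:
Step 1: flows [1->0,1=4,4->2,4->3] -> levels [9 11 11 11 10]
Step 2: flows [1->0,1->4,2->4,3->4] -> levels [10 9 10 10 13]
Step 3: flows [0->1,4->1,4->2,4->3] -> levels [9 11 11 11 10]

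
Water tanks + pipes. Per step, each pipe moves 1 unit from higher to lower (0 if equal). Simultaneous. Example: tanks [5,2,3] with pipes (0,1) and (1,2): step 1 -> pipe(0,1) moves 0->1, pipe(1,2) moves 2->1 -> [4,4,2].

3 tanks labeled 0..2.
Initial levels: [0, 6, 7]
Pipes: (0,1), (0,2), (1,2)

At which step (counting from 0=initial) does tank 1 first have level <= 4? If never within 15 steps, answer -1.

Step 1: flows [1->0,2->0,2->1] -> levels [2 6 5]
Step 2: flows [1->0,2->0,1->2] -> levels [4 4 5]
Tank 1 first reaches <=4 at step 2

Answer: 2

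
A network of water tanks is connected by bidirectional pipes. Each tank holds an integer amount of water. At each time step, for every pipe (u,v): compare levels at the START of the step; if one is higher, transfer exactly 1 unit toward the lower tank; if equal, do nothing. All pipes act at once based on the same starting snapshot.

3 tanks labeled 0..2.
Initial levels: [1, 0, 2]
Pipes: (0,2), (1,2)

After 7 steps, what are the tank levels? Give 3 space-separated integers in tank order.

Answer: 2 1 0

Derivation:
Step 1: flows [2->0,2->1] -> levels [2 1 0]
Step 2: flows [0->2,1->2] -> levels [1 0 2]
  -> period-2 cycle: step 2 state = step 0 state
  -> state at step 7: (7-0) mod 2 = 1, same as step 1 -> [2 1 0]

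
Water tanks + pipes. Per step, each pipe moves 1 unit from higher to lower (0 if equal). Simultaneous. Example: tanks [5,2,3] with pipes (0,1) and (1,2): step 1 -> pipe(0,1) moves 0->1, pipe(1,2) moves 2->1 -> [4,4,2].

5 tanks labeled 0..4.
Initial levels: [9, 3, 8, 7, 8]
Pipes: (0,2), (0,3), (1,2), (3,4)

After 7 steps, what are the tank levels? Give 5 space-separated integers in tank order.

Step 1: flows [0->2,0->3,2->1,4->3] -> levels [7 4 8 9 7]
Step 2: flows [2->0,3->0,2->1,3->4] -> levels [9 5 6 7 8]
Step 3: flows [0->2,0->3,2->1,4->3] -> levels [7 6 6 9 7]
Step 4: flows [0->2,3->0,1=2,3->4] -> levels [7 6 7 7 8]
Step 5: flows [0=2,0=3,2->1,4->3] -> levels [7 7 6 8 7]
Step 6: flows [0->2,3->0,1->2,3->4] -> levels [7 6 8 6 8]
Step 7: flows [2->0,0->3,2->1,4->3] -> levels [7 7 6 8 7]

Answer: 7 7 6 8 7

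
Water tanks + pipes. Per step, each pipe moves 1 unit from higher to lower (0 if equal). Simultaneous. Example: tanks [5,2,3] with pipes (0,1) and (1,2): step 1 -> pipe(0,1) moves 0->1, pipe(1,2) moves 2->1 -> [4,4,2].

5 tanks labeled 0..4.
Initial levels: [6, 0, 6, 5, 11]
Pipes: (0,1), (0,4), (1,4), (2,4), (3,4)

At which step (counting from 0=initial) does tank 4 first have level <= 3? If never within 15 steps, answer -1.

Step 1: flows [0->1,4->0,4->1,4->2,4->3] -> levels [6 2 7 6 7]
Step 2: flows [0->1,4->0,4->1,2=4,4->3] -> levels [6 4 7 7 4]
Step 3: flows [0->1,0->4,1=4,2->4,3->4] -> levels [4 5 6 6 7]
Step 4: flows [1->0,4->0,4->1,4->2,4->3] -> levels [6 5 7 7 3]
Tank 4 first reaches <=3 at step 4

Answer: 4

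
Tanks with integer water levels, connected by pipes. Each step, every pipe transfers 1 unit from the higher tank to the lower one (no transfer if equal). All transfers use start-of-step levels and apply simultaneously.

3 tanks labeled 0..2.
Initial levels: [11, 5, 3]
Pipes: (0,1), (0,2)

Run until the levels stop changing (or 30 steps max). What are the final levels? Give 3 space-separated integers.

Step 1: flows [0->1,0->2] -> levels [9 6 4]
Step 2: flows [0->1,0->2] -> levels [7 7 5]
Step 3: flows [0=1,0->2] -> levels [6 7 6]
Step 4: flows [1->0,0=2] -> levels [7 6 6]
Step 5: flows [0->1,0->2] -> levels [5 7 7]
Step 6: flows [1->0,2->0] -> levels [7 6 6]
  -> period-2 cycle: step 6 state = step 4 state; never stabilizes
  -> state at step 30: (30-4) mod 2 = 0, same as step 4 -> [7 6 6]

Answer: 7 6 6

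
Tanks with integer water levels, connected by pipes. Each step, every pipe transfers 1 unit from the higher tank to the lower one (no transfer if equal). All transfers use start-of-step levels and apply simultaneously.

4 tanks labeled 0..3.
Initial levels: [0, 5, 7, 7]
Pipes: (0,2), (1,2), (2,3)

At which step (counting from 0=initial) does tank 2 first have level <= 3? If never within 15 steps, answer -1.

Step 1: flows [2->0,2->1,2=3] -> levels [1 6 5 7]
Step 2: flows [2->0,1->2,3->2] -> levels [2 5 6 6]
Step 3: flows [2->0,2->1,2=3] -> levels [3 6 4 6]
Step 4: flows [2->0,1->2,3->2] -> levels [4 5 5 5]
Step 5: flows [2->0,1=2,2=3] -> levels [5 5 4 5]
Step 6: flows [0->2,1->2,3->2] -> levels [4 4 7 4]
Step 7: flows [2->0,2->1,2->3] -> levels [5 5 4 5]
  -> period-2 cycle (repeats step 5); tank 2 never drops to <=3
Tank 2 never reaches <=3 within 15 steps

Answer: -1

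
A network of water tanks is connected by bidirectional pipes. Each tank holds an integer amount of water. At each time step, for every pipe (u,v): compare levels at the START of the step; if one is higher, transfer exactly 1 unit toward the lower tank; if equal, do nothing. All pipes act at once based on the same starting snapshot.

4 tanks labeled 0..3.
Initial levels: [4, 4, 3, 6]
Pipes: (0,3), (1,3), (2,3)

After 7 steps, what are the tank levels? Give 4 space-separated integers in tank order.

Answer: 5 5 4 3

Derivation:
Step 1: flows [3->0,3->1,3->2] -> levels [5 5 4 3]
Step 2: flows [0->3,1->3,2->3] -> levels [4 4 3 6]
  -> period-2 cycle: step 2 state = step 0 state
  -> state at step 7: (7-0) mod 2 = 1, same as step 1 -> [5 5 4 3]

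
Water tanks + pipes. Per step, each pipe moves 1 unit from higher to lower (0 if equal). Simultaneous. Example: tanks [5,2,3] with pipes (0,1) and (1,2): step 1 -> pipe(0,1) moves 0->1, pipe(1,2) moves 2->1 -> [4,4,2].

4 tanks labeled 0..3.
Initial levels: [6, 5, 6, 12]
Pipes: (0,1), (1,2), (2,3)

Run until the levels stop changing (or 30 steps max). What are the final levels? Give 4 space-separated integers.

Answer: 8 6 8 7

Derivation:
Step 1: flows [0->1,2->1,3->2] -> levels [5 7 6 11]
Step 2: flows [1->0,1->2,3->2] -> levels [6 5 8 10]
Step 3: flows [0->1,2->1,3->2] -> levels [5 7 8 9]
Step 4: flows [1->0,2->1,3->2] -> levels [6 7 8 8]
Step 5: flows [1->0,2->1,2=3] -> levels [7 7 7 8]
Step 6: flows [0=1,1=2,3->2] -> levels [7 7 8 7]
Step 7: flows [0=1,2->1,2->3] -> levels [7 8 6 8]
Step 8: flows [1->0,1->2,3->2] -> levels [8 6 8 7]
Step 9: flows [0->1,2->1,2->3] -> levels [7 8 6 8]
  -> period-2 cycle: step 9 state = step 7 state; never stabilizes
  -> state at step 30: (30-7) mod 2 = 1, same as step 8 -> [8 6 8 7]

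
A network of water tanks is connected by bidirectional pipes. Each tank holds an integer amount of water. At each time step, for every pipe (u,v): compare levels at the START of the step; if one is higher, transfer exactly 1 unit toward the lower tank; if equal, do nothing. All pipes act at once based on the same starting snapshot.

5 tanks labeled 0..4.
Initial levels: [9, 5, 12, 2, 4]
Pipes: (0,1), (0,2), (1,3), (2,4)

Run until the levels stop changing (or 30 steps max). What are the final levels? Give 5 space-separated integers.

Answer: 7 5 6 6 8

Derivation:
Step 1: flows [0->1,2->0,1->3,2->4] -> levels [9 5 10 3 5]
Step 2: flows [0->1,2->0,1->3,2->4] -> levels [9 5 8 4 6]
Step 3: flows [0->1,0->2,1->3,2->4] -> levels [7 5 8 5 7]
Step 4: flows [0->1,2->0,1=3,2->4] -> levels [7 6 6 5 8]
Step 5: flows [0->1,0->2,1->3,4->2] -> levels [5 6 8 6 7]
Step 6: flows [1->0,2->0,1=3,2->4] -> levels [7 5 6 6 8]
Step 7: flows [0->1,0->2,3->1,4->2] -> levels [5 7 8 5 7]
Step 8: flows [1->0,2->0,1->3,2->4] -> levels [7 5 6 6 8]
  -> period-2 cycle: step 8 state = step 6 state; never stabilizes
  -> state at step 30: (30-6) mod 2 = 0, same as step 6 -> [7 5 6 6 8]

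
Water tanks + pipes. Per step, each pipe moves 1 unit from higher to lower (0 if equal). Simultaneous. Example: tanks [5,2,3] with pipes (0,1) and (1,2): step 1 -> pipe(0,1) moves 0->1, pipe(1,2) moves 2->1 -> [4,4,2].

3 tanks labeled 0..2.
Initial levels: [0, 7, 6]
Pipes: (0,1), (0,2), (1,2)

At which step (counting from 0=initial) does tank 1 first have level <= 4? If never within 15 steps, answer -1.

Step 1: flows [1->0,2->0,1->2] -> levels [2 5 6]
Step 2: flows [1->0,2->0,2->1] -> levels [4 5 4]
Step 3: flows [1->0,0=2,1->2] -> levels [5 3 5]
Tank 1 first reaches <=4 at step 3

Answer: 3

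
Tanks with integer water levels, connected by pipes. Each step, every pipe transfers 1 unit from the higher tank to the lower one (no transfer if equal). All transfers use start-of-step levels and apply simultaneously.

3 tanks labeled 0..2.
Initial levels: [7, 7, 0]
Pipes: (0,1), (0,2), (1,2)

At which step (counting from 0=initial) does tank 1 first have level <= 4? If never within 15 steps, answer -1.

Step 1: flows [0=1,0->2,1->2] -> levels [6 6 2]
Step 2: flows [0=1,0->2,1->2] -> levels [5 5 4]
Step 3: flows [0=1,0->2,1->2] -> levels [4 4 6]
Tank 1 first reaches <=4 at step 3

Answer: 3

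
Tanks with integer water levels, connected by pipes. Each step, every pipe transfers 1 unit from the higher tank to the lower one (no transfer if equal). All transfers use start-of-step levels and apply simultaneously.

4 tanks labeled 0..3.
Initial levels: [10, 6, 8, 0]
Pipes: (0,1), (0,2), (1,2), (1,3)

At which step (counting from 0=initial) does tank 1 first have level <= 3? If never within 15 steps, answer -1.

Answer: -1

Derivation:
Step 1: flows [0->1,0->2,2->1,1->3] -> levels [8 7 8 1]
Step 2: flows [0->1,0=2,2->1,1->3] -> levels [7 8 7 2]
Step 3: flows [1->0,0=2,1->2,1->3] -> levels [8 5 8 3]
Step 4: flows [0->1,0=2,2->1,1->3] -> levels [7 6 7 4]
Step 5: flows [0->1,0=2,2->1,1->3] -> levels [6 7 6 5]
Step 6: flows [1->0,0=2,1->2,1->3] -> levels [7 4 7 6]
Step 7: flows [0->1,0=2,2->1,3->1] -> levels [6 7 6 5]
  -> period-2 cycle (repeats step 5); tank 1 never drops to <=3
Tank 1 never reaches <=3 within 15 steps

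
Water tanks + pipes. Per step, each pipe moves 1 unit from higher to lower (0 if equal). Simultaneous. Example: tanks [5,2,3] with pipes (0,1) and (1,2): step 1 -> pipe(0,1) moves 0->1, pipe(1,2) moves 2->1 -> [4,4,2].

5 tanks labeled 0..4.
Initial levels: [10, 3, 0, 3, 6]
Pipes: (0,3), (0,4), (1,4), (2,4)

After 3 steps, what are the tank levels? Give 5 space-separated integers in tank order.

Step 1: flows [0->3,0->4,4->1,4->2] -> levels [8 4 1 4 5]
Step 2: flows [0->3,0->4,4->1,4->2] -> levels [6 5 2 5 4]
Step 3: flows [0->3,0->4,1->4,4->2] -> levels [4 4 3 6 5]

Answer: 4 4 3 6 5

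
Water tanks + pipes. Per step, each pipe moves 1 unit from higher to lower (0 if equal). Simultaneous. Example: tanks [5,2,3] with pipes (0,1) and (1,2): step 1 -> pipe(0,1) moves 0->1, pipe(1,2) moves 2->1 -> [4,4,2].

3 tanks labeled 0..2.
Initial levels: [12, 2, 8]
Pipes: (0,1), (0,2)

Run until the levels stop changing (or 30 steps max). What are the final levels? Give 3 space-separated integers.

Step 1: flows [0->1,0->2] -> levels [10 3 9]
Step 2: flows [0->1,0->2] -> levels [8 4 10]
Step 3: flows [0->1,2->0] -> levels [8 5 9]
Step 4: flows [0->1,2->0] -> levels [8 6 8]
Step 5: flows [0->1,0=2] -> levels [7 7 8]
Step 6: flows [0=1,2->0] -> levels [8 7 7]
Step 7: flows [0->1,0->2] -> levels [6 8 8]
Step 8: flows [1->0,2->0] -> levels [8 7 7]
  -> period-2 cycle: step 8 state = step 6 state; never stabilizes
  -> state at step 30: (30-6) mod 2 = 0, same as step 6 -> [8 7 7]

Answer: 8 7 7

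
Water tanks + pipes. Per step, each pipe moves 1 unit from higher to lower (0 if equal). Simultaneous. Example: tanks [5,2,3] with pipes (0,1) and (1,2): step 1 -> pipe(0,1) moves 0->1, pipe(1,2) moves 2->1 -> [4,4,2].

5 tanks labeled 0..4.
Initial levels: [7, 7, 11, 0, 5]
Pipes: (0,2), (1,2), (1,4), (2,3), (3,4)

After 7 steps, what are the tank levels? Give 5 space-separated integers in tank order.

Step 1: flows [2->0,2->1,1->4,2->3,4->3] -> levels [8 7 8 2 5]
Step 2: flows [0=2,2->1,1->4,2->3,4->3] -> levels [8 7 6 4 5]
Step 3: flows [0->2,1->2,1->4,2->3,4->3] -> levels [7 5 7 6 5]
Step 4: flows [0=2,2->1,1=4,2->3,3->4] -> levels [7 6 5 6 6]
Step 5: flows [0->2,1->2,1=4,3->2,3=4] -> levels [6 5 8 5 6]
Step 6: flows [2->0,2->1,4->1,2->3,4->3] -> levels [7 7 5 7 4]
Step 7: flows [0->2,1->2,1->4,3->2,3->4] -> levels [6 5 8 5 6]

Answer: 6 5 8 5 6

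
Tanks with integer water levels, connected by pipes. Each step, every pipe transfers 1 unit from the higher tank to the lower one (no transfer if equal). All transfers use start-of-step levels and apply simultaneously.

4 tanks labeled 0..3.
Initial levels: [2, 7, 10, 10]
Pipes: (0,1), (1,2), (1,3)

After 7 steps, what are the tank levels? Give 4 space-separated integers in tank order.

Answer: 7 8 7 7

Derivation:
Step 1: flows [1->0,2->1,3->1] -> levels [3 8 9 9]
Step 2: flows [1->0,2->1,3->1] -> levels [4 9 8 8]
Step 3: flows [1->0,1->2,1->3] -> levels [5 6 9 9]
Step 4: flows [1->0,2->1,3->1] -> levels [6 7 8 8]
Step 5: flows [1->0,2->1,3->1] -> levels [7 8 7 7]
Step 6: flows [1->0,1->2,1->3] -> levels [8 5 8 8]
Step 7: flows [0->1,2->1,3->1] -> levels [7 8 7 7]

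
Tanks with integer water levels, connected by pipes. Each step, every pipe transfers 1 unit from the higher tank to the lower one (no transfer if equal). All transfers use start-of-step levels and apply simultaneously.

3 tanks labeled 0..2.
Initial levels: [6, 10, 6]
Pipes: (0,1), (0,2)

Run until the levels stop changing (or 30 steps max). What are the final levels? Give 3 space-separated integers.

Step 1: flows [1->0,0=2] -> levels [7 9 6]
Step 2: flows [1->0,0->2] -> levels [7 8 7]
Step 3: flows [1->0,0=2] -> levels [8 7 7]
Step 4: flows [0->1,0->2] -> levels [6 8 8]
Step 5: flows [1->0,2->0] -> levels [8 7 7]
  -> period-2 cycle: step 5 state = step 3 state; never stabilizes
  -> state at step 30: (30-3) mod 2 = 1, same as step 4 -> [6 8 8]

Answer: 6 8 8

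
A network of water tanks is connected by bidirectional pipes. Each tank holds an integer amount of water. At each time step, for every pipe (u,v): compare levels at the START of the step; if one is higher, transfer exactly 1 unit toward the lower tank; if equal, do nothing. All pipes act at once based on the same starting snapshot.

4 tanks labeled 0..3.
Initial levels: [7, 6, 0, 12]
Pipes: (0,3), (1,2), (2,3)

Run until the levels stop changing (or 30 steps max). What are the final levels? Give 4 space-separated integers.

Step 1: flows [3->0,1->2,3->2] -> levels [8 5 2 10]
Step 2: flows [3->0,1->2,3->2] -> levels [9 4 4 8]
Step 3: flows [0->3,1=2,3->2] -> levels [8 4 5 8]
Step 4: flows [0=3,2->1,3->2] -> levels [8 5 5 7]
Step 5: flows [0->3,1=2,3->2] -> levels [7 5 6 7]
Step 6: flows [0=3,2->1,3->2] -> levels [7 6 6 6]
Step 7: flows [0->3,1=2,2=3] -> levels [6 6 6 7]
Step 8: flows [3->0,1=2,3->2] -> levels [7 6 7 5]
Step 9: flows [0->3,2->1,2->3] -> levels [6 7 5 7]
Step 10: flows [3->0,1->2,3->2] -> levels [7 6 7 5]
  -> period-2 cycle: step 10 state = step 8 state; never stabilizes
  -> state at step 30: (30-8) mod 2 = 0, same as step 8 -> [7 6 7 5]

Answer: 7 6 7 5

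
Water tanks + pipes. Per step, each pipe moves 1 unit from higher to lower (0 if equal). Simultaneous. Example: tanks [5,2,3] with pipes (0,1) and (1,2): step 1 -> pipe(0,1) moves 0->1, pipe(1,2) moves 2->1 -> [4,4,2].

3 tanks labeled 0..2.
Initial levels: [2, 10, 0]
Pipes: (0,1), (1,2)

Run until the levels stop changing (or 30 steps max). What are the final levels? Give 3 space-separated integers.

Answer: 4 4 4

Derivation:
Step 1: flows [1->0,1->2] -> levels [3 8 1]
Step 2: flows [1->0,1->2] -> levels [4 6 2]
Step 3: flows [1->0,1->2] -> levels [5 4 3]
Step 4: flows [0->1,1->2] -> levels [4 4 4]
Step 5: flows [0=1,1=2] -> levels [4 4 4]
  -> stable (no change)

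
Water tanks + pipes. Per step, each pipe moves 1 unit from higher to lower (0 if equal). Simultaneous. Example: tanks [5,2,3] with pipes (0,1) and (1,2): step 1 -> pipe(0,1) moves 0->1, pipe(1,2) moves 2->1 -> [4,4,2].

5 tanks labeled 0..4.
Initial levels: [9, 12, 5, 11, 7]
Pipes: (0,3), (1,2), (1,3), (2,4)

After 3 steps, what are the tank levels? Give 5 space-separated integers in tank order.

Step 1: flows [3->0,1->2,1->3,4->2] -> levels [10 10 7 11 6]
Step 2: flows [3->0,1->2,3->1,2->4] -> levels [11 10 7 9 7]
Step 3: flows [0->3,1->2,1->3,2=4] -> levels [10 8 8 11 7]

Answer: 10 8 8 11 7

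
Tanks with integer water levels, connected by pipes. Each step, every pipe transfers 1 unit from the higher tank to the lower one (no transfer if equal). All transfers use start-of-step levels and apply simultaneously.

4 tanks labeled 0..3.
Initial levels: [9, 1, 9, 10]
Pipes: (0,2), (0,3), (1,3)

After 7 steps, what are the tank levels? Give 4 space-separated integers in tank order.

Step 1: flows [0=2,3->0,3->1] -> levels [10 2 9 8]
Step 2: flows [0->2,0->3,3->1] -> levels [8 3 10 8]
Step 3: flows [2->0,0=3,3->1] -> levels [9 4 9 7]
Step 4: flows [0=2,0->3,3->1] -> levels [8 5 9 7]
Step 5: flows [2->0,0->3,3->1] -> levels [8 6 8 7]
Step 6: flows [0=2,0->3,3->1] -> levels [7 7 8 7]
Step 7: flows [2->0,0=3,1=3] -> levels [8 7 7 7]

Answer: 8 7 7 7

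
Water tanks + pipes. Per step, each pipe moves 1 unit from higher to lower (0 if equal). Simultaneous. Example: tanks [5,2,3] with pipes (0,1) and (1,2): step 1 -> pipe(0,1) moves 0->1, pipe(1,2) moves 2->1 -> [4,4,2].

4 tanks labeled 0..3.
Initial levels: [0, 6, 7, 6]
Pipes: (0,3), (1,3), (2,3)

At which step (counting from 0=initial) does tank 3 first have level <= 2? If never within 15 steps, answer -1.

Step 1: flows [3->0,1=3,2->3] -> levels [1 6 6 6]
Step 2: flows [3->0,1=3,2=3] -> levels [2 6 6 5]
Step 3: flows [3->0,1->3,2->3] -> levels [3 5 5 6]
Step 4: flows [3->0,3->1,3->2] -> levels [4 6 6 3]
Step 5: flows [0->3,1->3,2->3] -> levels [3 5 5 6]
  -> period-2 cycle (repeats step 3); tank 3 never drops to <=2
Tank 3 never reaches <=2 within 15 steps

Answer: -1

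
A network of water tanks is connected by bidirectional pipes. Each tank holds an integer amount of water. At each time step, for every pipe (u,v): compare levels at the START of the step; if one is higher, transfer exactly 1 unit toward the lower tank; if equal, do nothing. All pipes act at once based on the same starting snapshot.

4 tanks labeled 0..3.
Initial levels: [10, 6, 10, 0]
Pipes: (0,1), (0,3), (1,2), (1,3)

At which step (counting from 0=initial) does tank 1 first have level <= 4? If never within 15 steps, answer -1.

Answer: -1

Derivation:
Step 1: flows [0->1,0->3,2->1,1->3] -> levels [8 7 9 2]
Step 2: flows [0->1,0->3,2->1,1->3] -> levels [6 8 8 4]
Step 3: flows [1->0,0->3,1=2,1->3] -> levels [6 6 8 6]
Step 4: flows [0=1,0=3,2->1,1=3] -> levels [6 7 7 6]
Step 5: flows [1->0,0=3,1=2,1->3] -> levels [7 5 7 7]
Step 6: flows [0->1,0=3,2->1,3->1] -> levels [6 8 6 6]
Step 7: flows [1->0,0=3,1->2,1->3] -> levels [7 5 7 7]
  -> period-2 cycle (repeats step 5); tank 1 never drops to <=4
Tank 1 never reaches <=4 within 15 steps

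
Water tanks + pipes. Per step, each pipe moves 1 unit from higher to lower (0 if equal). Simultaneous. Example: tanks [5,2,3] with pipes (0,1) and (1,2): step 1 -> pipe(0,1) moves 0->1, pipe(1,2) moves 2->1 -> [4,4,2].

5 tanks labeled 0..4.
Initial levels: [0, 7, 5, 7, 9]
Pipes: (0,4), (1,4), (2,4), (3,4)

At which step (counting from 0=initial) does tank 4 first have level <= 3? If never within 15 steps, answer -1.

Answer: 5

Derivation:
Step 1: flows [4->0,4->1,4->2,4->3] -> levels [1 8 6 8 5]
Step 2: flows [4->0,1->4,2->4,3->4] -> levels [2 7 5 7 7]
Step 3: flows [4->0,1=4,4->2,3=4] -> levels [3 7 6 7 5]
Step 4: flows [4->0,1->4,2->4,3->4] -> levels [4 6 5 6 7]
Step 5: flows [4->0,4->1,4->2,4->3] -> levels [5 7 6 7 3]
Tank 4 first reaches <=3 at step 5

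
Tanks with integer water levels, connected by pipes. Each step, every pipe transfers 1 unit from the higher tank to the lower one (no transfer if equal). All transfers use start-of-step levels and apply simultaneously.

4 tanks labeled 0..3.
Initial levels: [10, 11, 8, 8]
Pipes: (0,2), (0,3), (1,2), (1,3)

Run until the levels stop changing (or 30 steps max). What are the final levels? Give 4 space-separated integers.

Answer: 10 11 8 8

Derivation:
Step 1: flows [0->2,0->3,1->2,1->3] -> levels [8 9 10 10]
Step 2: flows [2->0,3->0,2->1,3->1] -> levels [10 11 8 8]
  -> period-2 cycle: step 2 state = step 0 state; never stabilizes
  -> state at step 30: (30-0) mod 2 = 0, same as step 0 -> [10 11 8 8]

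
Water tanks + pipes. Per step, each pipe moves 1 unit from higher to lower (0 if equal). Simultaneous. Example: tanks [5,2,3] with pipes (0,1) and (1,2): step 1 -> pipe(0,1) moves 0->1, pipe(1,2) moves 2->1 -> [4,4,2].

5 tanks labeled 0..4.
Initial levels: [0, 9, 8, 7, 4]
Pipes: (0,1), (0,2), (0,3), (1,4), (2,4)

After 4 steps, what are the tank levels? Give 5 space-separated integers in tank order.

Step 1: flows [1->0,2->0,3->0,1->4,2->4] -> levels [3 7 6 6 6]
Step 2: flows [1->0,2->0,3->0,1->4,2=4] -> levels [6 5 5 5 7]
Step 3: flows [0->1,0->2,0->3,4->1,4->2] -> levels [3 7 7 6 5]
Step 4: flows [1->0,2->0,3->0,1->4,2->4] -> levels [6 5 5 5 7]

Answer: 6 5 5 5 7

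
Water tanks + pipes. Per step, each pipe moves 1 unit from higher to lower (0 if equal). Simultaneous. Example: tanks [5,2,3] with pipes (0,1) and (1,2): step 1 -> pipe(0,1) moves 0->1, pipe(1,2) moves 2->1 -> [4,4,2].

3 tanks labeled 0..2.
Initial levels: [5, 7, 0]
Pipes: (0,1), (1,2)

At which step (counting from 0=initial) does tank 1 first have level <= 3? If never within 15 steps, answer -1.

Answer: -1

Derivation:
Step 1: flows [1->0,1->2] -> levels [6 5 1]
Step 2: flows [0->1,1->2] -> levels [5 5 2]
Step 3: flows [0=1,1->2] -> levels [5 4 3]
Step 4: flows [0->1,1->2] -> levels [4 4 4]
Step 5: flows [0=1,1=2] -> levels [4 4 4]
  -> stable; tank 1 stays at 4 > 3
Tank 1 never reaches <=3 within 15 steps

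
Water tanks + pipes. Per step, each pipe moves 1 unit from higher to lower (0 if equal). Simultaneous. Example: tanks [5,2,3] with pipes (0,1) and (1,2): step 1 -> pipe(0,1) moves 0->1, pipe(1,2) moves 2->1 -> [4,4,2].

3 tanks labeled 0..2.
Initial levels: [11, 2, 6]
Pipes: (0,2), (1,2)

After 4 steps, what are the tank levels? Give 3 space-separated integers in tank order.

Step 1: flows [0->2,2->1] -> levels [10 3 6]
Step 2: flows [0->2,2->1] -> levels [9 4 6]
Step 3: flows [0->2,2->1] -> levels [8 5 6]
Step 4: flows [0->2,2->1] -> levels [7 6 6]

Answer: 7 6 6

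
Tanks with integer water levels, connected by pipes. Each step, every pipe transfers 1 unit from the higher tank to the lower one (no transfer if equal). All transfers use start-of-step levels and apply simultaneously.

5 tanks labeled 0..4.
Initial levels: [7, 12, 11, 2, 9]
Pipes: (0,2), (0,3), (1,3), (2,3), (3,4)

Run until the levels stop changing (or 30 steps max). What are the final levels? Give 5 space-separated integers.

Step 1: flows [2->0,0->3,1->3,2->3,4->3] -> levels [7 11 9 6 8]
Step 2: flows [2->0,0->3,1->3,2->3,4->3] -> levels [7 10 7 10 7]
Step 3: flows [0=2,3->0,1=3,3->2,3->4] -> levels [8 10 8 7 8]
Step 4: flows [0=2,0->3,1->3,2->3,4->3] -> levels [7 9 7 11 7]
Step 5: flows [0=2,3->0,3->1,3->2,3->4] -> levels [8 10 8 7 8]
  -> period-2 cycle: step 5 state = step 3 state; never stabilizes
  -> state at step 30: (30-3) mod 2 = 1, same as step 4 -> [7 9 7 11 7]

Answer: 7 9 7 11 7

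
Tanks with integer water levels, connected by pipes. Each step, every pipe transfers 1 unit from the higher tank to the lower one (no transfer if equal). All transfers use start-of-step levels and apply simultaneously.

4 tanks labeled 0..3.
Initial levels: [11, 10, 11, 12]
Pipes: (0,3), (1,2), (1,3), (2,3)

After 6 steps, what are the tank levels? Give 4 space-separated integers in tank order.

Step 1: flows [3->0,2->1,3->1,3->2] -> levels [12 12 11 9]
Step 2: flows [0->3,1->2,1->3,2->3] -> levels [11 10 11 12]
  -> period-2 cycle: step 2 state = step 0 state
  -> state at step 6: (6-0) mod 2 = 0, same as step 0 -> [11 10 11 12]

Answer: 11 10 11 12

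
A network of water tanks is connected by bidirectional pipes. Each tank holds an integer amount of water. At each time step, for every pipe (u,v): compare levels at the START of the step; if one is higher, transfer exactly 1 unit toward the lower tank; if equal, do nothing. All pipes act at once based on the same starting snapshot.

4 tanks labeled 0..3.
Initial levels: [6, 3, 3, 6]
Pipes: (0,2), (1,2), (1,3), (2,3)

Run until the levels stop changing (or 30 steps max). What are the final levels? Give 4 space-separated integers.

Answer: 5 5 3 5

Derivation:
Step 1: flows [0->2,1=2,3->1,3->2] -> levels [5 4 5 4]
Step 2: flows [0=2,2->1,1=3,2->3] -> levels [5 5 3 5]
Step 3: flows [0->2,1->2,1=3,3->2] -> levels [4 4 6 4]
Step 4: flows [2->0,2->1,1=3,2->3] -> levels [5 5 3 5]
  -> period-2 cycle: step 4 state = step 2 state; never stabilizes
  -> state at step 30: (30-2) mod 2 = 0, same as step 2 -> [5 5 3 5]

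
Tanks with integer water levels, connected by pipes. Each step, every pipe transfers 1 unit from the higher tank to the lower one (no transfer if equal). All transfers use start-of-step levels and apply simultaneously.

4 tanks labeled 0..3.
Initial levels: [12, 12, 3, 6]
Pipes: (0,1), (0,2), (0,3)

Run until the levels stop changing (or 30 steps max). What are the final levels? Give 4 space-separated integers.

Answer: 10 8 7 8

Derivation:
Step 1: flows [0=1,0->2,0->3] -> levels [10 12 4 7]
Step 2: flows [1->0,0->2,0->3] -> levels [9 11 5 8]
Step 3: flows [1->0,0->2,0->3] -> levels [8 10 6 9]
Step 4: flows [1->0,0->2,3->0] -> levels [9 9 7 8]
Step 5: flows [0=1,0->2,0->3] -> levels [7 9 8 9]
Step 6: flows [1->0,2->0,3->0] -> levels [10 8 7 8]
Step 7: flows [0->1,0->2,0->3] -> levels [7 9 8 9]
  -> period-2 cycle: step 7 state = step 5 state; never stabilizes
  -> state at step 30: (30-5) mod 2 = 1, same as step 6 -> [10 8 7 8]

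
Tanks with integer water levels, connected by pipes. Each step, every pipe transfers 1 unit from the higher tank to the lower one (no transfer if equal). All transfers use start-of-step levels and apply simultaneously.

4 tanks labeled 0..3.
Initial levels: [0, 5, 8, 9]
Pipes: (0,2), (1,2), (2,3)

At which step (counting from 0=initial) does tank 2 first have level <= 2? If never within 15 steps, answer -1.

Step 1: flows [2->0,2->1,3->2] -> levels [1 6 7 8]
Step 2: flows [2->0,2->1,3->2] -> levels [2 7 6 7]
Step 3: flows [2->0,1->2,3->2] -> levels [3 6 7 6]
Step 4: flows [2->0,2->1,2->3] -> levels [4 7 4 7]
Step 5: flows [0=2,1->2,3->2] -> levels [4 6 6 6]
Step 6: flows [2->0,1=2,2=3] -> levels [5 6 5 6]
Step 7: flows [0=2,1->2,3->2] -> levels [5 5 7 5]
Step 8: flows [2->0,2->1,2->3] -> levels [6 6 4 6]
Step 9: flows [0->2,1->2,3->2] -> levels [5 5 7 5]
  -> period-2 cycle (repeats step 7); tank 2 never drops to <=2
Tank 2 never reaches <=2 within 15 steps

Answer: -1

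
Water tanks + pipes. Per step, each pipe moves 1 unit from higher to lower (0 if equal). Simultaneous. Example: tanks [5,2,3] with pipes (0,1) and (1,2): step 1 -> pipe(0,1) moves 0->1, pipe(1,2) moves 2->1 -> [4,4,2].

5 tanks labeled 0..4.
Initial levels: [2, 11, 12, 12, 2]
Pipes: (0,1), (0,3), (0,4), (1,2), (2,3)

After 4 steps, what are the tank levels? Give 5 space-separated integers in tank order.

Step 1: flows [1->0,3->0,0=4,2->1,2=3] -> levels [4 11 11 11 2]
Step 2: flows [1->0,3->0,0->4,1=2,2=3] -> levels [5 10 11 10 3]
Step 3: flows [1->0,3->0,0->4,2->1,2->3] -> levels [6 10 9 10 4]
Step 4: flows [1->0,3->0,0->4,1->2,3->2] -> levels [7 8 11 8 5]

Answer: 7 8 11 8 5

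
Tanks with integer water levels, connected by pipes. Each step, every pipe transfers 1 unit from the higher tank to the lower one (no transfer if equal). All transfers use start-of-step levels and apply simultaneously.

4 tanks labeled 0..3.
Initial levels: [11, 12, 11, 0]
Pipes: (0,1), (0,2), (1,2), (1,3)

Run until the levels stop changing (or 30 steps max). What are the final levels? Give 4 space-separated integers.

Step 1: flows [1->0,0=2,1->2,1->3] -> levels [12 9 12 1]
Step 2: flows [0->1,0=2,2->1,1->3] -> levels [11 10 11 2]
Step 3: flows [0->1,0=2,2->1,1->3] -> levels [10 11 10 3]
Step 4: flows [1->0,0=2,1->2,1->3] -> levels [11 8 11 4]
Step 5: flows [0->1,0=2,2->1,1->3] -> levels [10 9 10 5]
Step 6: flows [0->1,0=2,2->1,1->3] -> levels [9 10 9 6]
Step 7: flows [1->0,0=2,1->2,1->3] -> levels [10 7 10 7]
Step 8: flows [0->1,0=2,2->1,1=3] -> levels [9 9 9 7]
Step 9: flows [0=1,0=2,1=2,1->3] -> levels [9 8 9 8]
Step 10: flows [0->1,0=2,2->1,1=3] -> levels [8 10 8 8]
Step 11: flows [1->0,0=2,1->2,1->3] -> levels [9 7 9 9]
Step 12: flows [0->1,0=2,2->1,3->1] -> levels [8 10 8 8]
  -> period-2 cycle: step 12 state = step 10 state; never stabilizes
  -> state at step 30: (30-10) mod 2 = 0, same as step 10 -> [8 10 8 8]

Answer: 8 10 8 8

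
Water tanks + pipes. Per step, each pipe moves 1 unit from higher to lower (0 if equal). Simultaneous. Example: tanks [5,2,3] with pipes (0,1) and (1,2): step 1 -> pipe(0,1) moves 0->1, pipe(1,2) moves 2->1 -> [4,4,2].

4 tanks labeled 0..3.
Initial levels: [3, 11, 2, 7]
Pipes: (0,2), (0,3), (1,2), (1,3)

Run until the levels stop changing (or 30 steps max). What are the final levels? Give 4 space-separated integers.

Step 1: flows [0->2,3->0,1->2,1->3] -> levels [3 9 4 7]
Step 2: flows [2->0,3->0,1->2,1->3] -> levels [5 7 4 7]
Step 3: flows [0->2,3->0,1->2,1=3] -> levels [5 6 6 6]
Step 4: flows [2->0,3->0,1=2,1=3] -> levels [7 6 5 5]
Step 5: flows [0->2,0->3,1->2,1->3] -> levels [5 4 7 7]
Step 6: flows [2->0,3->0,2->1,3->1] -> levels [7 6 5 5]
  -> period-2 cycle: step 6 state = step 4 state; never stabilizes
  -> state at step 30: (30-4) mod 2 = 0, same as step 4 -> [7 6 5 5]

Answer: 7 6 5 5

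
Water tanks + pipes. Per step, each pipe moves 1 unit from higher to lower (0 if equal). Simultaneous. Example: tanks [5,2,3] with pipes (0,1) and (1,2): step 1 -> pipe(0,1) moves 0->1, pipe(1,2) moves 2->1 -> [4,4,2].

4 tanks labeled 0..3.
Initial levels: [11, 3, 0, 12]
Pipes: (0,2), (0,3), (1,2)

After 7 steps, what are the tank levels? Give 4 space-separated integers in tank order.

Step 1: flows [0->2,3->0,1->2] -> levels [11 2 2 11]
Step 2: flows [0->2,0=3,1=2] -> levels [10 2 3 11]
Step 3: flows [0->2,3->0,2->1] -> levels [10 3 3 10]
Step 4: flows [0->2,0=3,1=2] -> levels [9 3 4 10]
Step 5: flows [0->2,3->0,2->1] -> levels [9 4 4 9]
Step 6: flows [0->2,0=3,1=2] -> levels [8 4 5 9]
Step 7: flows [0->2,3->0,2->1] -> levels [8 5 5 8]

Answer: 8 5 5 8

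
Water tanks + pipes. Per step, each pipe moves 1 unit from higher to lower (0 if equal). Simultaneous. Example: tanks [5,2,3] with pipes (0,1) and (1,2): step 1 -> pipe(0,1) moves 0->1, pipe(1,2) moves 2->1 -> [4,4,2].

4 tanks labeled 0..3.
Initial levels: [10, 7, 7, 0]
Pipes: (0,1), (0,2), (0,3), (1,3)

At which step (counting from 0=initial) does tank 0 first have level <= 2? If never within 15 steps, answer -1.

Answer: -1

Derivation:
Step 1: flows [0->1,0->2,0->3,1->3] -> levels [7 7 8 2]
Step 2: flows [0=1,2->0,0->3,1->3] -> levels [7 6 7 4]
Step 3: flows [0->1,0=2,0->3,1->3] -> levels [5 6 7 6]
Step 4: flows [1->0,2->0,3->0,1=3] -> levels [8 5 6 5]
Step 5: flows [0->1,0->2,0->3,1=3] -> levels [5 6 7 6]
  -> period-2 cycle (repeats step 3); tank 0 never drops to <=2
Tank 0 never reaches <=2 within 15 steps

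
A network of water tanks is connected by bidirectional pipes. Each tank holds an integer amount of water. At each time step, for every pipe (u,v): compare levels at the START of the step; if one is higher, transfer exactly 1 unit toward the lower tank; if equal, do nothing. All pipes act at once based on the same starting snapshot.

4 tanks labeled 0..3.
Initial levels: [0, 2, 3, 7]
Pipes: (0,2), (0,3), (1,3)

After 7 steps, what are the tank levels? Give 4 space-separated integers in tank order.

Step 1: flows [2->0,3->0,3->1] -> levels [2 3 2 5]
Step 2: flows [0=2,3->0,3->1] -> levels [3 4 2 3]
Step 3: flows [0->2,0=3,1->3] -> levels [2 3 3 4]
Step 4: flows [2->0,3->0,3->1] -> levels [4 4 2 2]
Step 5: flows [0->2,0->3,1->3] -> levels [2 3 3 4]
  -> period-2 cycle: step 5 state = step 3 state
  -> state at step 7: (7-3) mod 2 = 0, same as step 3 -> [2 3 3 4]

Answer: 2 3 3 4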